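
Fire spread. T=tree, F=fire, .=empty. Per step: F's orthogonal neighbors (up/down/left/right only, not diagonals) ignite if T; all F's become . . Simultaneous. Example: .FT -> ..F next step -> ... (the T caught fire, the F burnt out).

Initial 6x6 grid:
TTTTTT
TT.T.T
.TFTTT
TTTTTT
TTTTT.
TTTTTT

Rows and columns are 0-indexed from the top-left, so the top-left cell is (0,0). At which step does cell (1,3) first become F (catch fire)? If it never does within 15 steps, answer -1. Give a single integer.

Step 1: cell (1,3)='T' (+3 fires, +1 burnt)
Step 2: cell (1,3)='F' (+6 fires, +3 burnt)
  -> target ignites at step 2
Step 3: cell (1,3)='.' (+9 fires, +6 burnt)
Step 4: cell (1,3)='.' (+9 fires, +9 burnt)
Step 5: cell (1,3)='.' (+3 fires, +9 burnt)
Step 6: cell (1,3)='.' (+1 fires, +3 burnt)
Step 7: cell (1,3)='.' (+0 fires, +1 burnt)
  fire out at step 7

2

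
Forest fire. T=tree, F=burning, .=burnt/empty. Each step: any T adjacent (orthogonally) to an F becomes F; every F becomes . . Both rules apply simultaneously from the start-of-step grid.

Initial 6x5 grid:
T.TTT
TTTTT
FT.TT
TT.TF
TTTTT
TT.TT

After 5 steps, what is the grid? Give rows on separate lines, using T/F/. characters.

Step 1: 6 trees catch fire, 2 burn out
  T.TTT
  FTTTT
  .F.TF
  FT.F.
  TTTTF
  TT.TT
Step 2: 8 trees catch fire, 6 burn out
  F.TTT
  .FTTF
  ...F.
  .F...
  FTTF.
  TT.TF
Step 3: 7 trees catch fire, 8 burn out
  ..TTF
  ..FF.
  .....
  .....
  .FF..
  FT.F.
Step 4: 3 trees catch fire, 7 burn out
  ..FF.
  .....
  .....
  .....
  .....
  .F...
Step 5: 0 trees catch fire, 3 burn out
  .....
  .....
  .....
  .....
  .....
  .....

.....
.....
.....
.....
.....
.....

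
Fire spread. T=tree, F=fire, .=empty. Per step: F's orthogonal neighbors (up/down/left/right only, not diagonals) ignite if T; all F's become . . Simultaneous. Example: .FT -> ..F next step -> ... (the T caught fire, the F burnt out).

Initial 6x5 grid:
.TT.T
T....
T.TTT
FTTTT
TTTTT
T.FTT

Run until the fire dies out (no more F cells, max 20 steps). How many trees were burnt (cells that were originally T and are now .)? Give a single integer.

Answer: 17

Derivation:
Step 1: +5 fires, +2 burnt (F count now 5)
Step 2: +6 fires, +5 burnt (F count now 6)
Step 3: +3 fires, +6 burnt (F count now 3)
Step 4: +2 fires, +3 burnt (F count now 2)
Step 5: +1 fires, +2 burnt (F count now 1)
Step 6: +0 fires, +1 burnt (F count now 0)
Fire out after step 6
Initially T: 20, now '.': 27
Total burnt (originally-T cells now '.'): 17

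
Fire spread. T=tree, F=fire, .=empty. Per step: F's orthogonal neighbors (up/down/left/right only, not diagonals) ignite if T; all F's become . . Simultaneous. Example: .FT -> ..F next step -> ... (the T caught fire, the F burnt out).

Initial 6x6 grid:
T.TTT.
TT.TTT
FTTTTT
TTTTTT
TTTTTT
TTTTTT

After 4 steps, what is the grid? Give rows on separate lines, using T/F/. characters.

Step 1: 3 trees catch fire, 1 burn out
  T.TTT.
  FT.TTT
  .FTTTT
  FTTTTT
  TTTTTT
  TTTTTT
Step 2: 5 trees catch fire, 3 burn out
  F.TTT.
  .F.TTT
  ..FTTT
  .FTTTT
  FTTTTT
  TTTTTT
Step 3: 4 trees catch fire, 5 burn out
  ..TTT.
  ...TTT
  ...FTT
  ..FTTT
  .FTTTT
  FTTTTT
Step 4: 5 trees catch fire, 4 burn out
  ..TTT.
  ...FTT
  ....FT
  ...FTT
  ..FTTT
  .FTTTT

..TTT.
...FTT
....FT
...FTT
..FTTT
.FTTTT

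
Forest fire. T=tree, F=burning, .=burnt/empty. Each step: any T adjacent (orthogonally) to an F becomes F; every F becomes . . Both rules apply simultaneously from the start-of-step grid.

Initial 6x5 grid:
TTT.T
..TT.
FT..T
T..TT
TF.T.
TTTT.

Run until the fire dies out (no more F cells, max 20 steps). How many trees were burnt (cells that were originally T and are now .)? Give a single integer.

Answer: 11

Derivation:
Step 1: +4 fires, +2 burnt (F count now 4)
Step 2: +2 fires, +4 burnt (F count now 2)
Step 3: +1 fires, +2 burnt (F count now 1)
Step 4: +1 fires, +1 burnt (F count now 1)
Step 5: +1 fires, +1 burnt (F count now 1)
Step 6: +1 fires, +1 burnt (F count now 1)
Step 7: +1 fires, +1 burnt (F count now 1)
Step 8: +0 fires, +1 burnt (F count now 0)
Fire out after step 8
Initially T: 17, now '.': 24
Total burnt (originally-T cells now '.'): 11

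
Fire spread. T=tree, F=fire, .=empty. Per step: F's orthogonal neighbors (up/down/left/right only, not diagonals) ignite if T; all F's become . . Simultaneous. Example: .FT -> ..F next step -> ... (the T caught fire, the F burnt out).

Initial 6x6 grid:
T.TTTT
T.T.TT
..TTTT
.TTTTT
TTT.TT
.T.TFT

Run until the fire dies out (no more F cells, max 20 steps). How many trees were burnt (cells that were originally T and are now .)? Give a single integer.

Answer: 24

Derivation:
Step 1: +3 fires, +1 burnt (F count now 3)
Step 2: +2 fires, +3 burnt (F count now 2)
Step 3: +3 fires, +2 burnt (F count now 3)
Step 4: +4 fires, +3 burnt (F count now 4)
Step 5: +5 fires, +4 burnt (F count now 5)
Step 6: +4 fires, +5 burnt (F count now 4)
Step 7: +3 fires, +4 burnt (F count now 3)
Step 8: +0 fires, +3 burnt (F count now 0)
Fire out after step 8
Initially T: 26, now '.': 34
Total burnt (originally-T cells now '.'): 24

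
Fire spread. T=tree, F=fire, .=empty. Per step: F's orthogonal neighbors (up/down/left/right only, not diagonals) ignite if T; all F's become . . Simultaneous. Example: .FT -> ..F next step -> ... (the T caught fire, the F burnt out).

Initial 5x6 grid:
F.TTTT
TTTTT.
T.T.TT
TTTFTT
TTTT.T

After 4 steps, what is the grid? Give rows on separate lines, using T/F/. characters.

Step 1: 4 trees catch fire, 2 burn out
  ..TTTT
  FTTTT.
  T.T.TT
  TTF.FT
  TTTF.T
Step 2: 7 trees catch fire, 4 burn out
  ..TTTT
  .FTTT.
  F.F.FT
  TF...F
  TTF..T
Step 3: 6 trees catch fire, 7 burn out
  ..TTTT
  ..FTF.
  .....F
  F.....
  TF...F
Step 4: 4 trees catch fire, 6 burn out
  ..FTFT
  ...F..
  ......
  ......
  F.....

..FTFT
...F..
......
......
F.....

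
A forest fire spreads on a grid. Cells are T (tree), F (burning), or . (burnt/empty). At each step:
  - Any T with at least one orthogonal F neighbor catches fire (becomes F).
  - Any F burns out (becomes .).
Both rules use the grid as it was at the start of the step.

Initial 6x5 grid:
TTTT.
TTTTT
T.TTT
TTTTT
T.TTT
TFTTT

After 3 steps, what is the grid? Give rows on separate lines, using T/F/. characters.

Step 1: 2 trees catch fire, 1 burn out
  TTTT.
  TTTTT
  T.TTT
  TTTTT
  T.TTT
  F.FTT
Step 2: 3 trees catch fire, 2 burn out
  TTTT.
  TTTTT
  T.TTT
  TTTTT
  F.FTT
  ...FT
Step 3: 4 trees catch fire, 3 burn out
  TTTT.
  TTTTT
  T.TTT
  FTFTT
  ...FT
  ....F

TTTT.
TTTTT
T.TTT
FTFTT
...FT
....F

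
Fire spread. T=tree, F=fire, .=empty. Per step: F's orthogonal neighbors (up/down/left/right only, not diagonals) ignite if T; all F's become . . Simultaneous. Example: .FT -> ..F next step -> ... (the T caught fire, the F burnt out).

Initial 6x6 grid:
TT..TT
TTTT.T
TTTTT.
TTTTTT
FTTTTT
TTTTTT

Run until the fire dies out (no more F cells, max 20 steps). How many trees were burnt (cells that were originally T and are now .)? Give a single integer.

Answer: 28

Derivation:
Step 1: +3 fires, +1 burnt (F count now 3)
Step 2: +4 fires, +3 burnt (F count now 4)
Step 3: +5 fires, +4 burnt (F count now 5)
Step 4: +6 fires, +5 burnt (F count now 6)
Step 5: +6 fires, +6 burnt (F count now 6)
Step 6: +4 fires, +6 burnt (F count now 4)
Step 7: +0 fires, +4 burnt (F count now 0)
Fire out after step 7
Initially T: 31, now '.': 33
Total burnt (originally-T cells now '.'): 28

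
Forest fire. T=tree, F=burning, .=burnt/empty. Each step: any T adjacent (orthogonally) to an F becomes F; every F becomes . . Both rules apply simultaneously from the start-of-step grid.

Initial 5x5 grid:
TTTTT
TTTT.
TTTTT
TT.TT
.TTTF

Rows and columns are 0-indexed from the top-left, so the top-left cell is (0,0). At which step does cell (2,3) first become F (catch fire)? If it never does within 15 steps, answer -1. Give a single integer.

Step 1: cell (2,3)='T' (+2 fires, +1 burnt)
Step 2: cell (2,3)='T' (+3 fires, +2 burnt)
Step 3: cell (2,3)='F' (+2 fires, +3 burnt)
  -> target ignites at step 3
Step 4: cell (2,3)='.' (+3 fires, +2 burnt)
Step 5: cell (2,3)='.' (+4 fires, +3 burnt)
Step 6: cell (2,3)='.' (+4 fires, +4 burnt)
Step 7: cell (2,3)='.' (+2 fires, +4 burnt)
Step 8: cell (2,3)='.' (+1 fires, +2 burnt)
Step 9: cell (2,3)='.' (+0 fires, +1 burnt)
  fire out at step 9

3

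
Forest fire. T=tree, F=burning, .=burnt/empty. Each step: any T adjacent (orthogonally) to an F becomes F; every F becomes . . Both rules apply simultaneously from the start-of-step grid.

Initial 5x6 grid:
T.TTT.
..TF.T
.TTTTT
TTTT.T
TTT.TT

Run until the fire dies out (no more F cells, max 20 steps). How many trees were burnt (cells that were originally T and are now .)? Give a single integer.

Step 1: +3 fires, +1 burnt (F count now 3)
Step 2: +5 fires, +3 burnt (F count now 5)
Step 3: +3 fires, +5 burnt (F count now 3)
Step 4: +4 fires, +3 burnt (F count now 4)
Step 5: +3 fires, +4 burnt (F count now 3)
Step 6: +2 fires, +3 burnt (F count now 2)
Step 7: +0 fires, +2 burnt (F count now 0)
Fire out after step 7
Initially T: 21, now '.': 29
Total burnt (originally-T cells now '.'): 20

Answer: 20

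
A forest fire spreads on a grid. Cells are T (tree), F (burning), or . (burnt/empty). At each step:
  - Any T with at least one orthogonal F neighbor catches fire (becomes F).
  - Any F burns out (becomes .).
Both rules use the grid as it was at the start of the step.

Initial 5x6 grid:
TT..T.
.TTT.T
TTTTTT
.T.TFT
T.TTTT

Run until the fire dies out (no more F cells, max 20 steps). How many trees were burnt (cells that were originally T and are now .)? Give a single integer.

Answer: 19

Derivation:
Step 1: +4 fires, +1 burnt (F count now 4)
Step 2: +4 fires, +4 burnt (F count now 4)
Step 3: +4 fires, +4 burnt (F count now 4)
Step 4: +2 fires, +4 burnt (F count now 2)
Step 5: +3 fires, +2 burnt (F count now 3)
Step 6: +1 fires, +3 burnt (F count now 1)
Step 7: +1 fires, +1 burnt (F count now 1)
Step 8: +0 fires, +1 burnt (F count now 0)
Fire out after step 8
Initially T: 21, now '.': 28
Total burnt (originally-T cells now '.'): 19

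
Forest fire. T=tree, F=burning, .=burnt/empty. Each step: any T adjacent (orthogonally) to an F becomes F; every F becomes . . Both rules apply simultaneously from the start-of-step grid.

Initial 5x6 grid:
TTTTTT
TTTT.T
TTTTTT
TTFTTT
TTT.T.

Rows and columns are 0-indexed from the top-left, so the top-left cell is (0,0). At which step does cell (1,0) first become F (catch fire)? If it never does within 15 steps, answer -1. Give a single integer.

Step 1: cell (1,0)='T' (+4 fires, +1 burnt)
Step 2: cell (1,0)='T' (+6 fires, +4 burnt)
Step 3: cell (1,0)='T' (+8 fires, +6 burnt)
Step 4: cell (1,0)='F' (+4 fires, +8 burnt)
  -> target ignites at step 4
Step 5: cell (1,0)='.' (+3 fires, +4 burnt)
Step 6: cell (1,0)='.' (+1 fires, +3 burnt)
Step 7: cell (1,0)='.' (+0 fires, +1 burnt)
  fire out at step 7

4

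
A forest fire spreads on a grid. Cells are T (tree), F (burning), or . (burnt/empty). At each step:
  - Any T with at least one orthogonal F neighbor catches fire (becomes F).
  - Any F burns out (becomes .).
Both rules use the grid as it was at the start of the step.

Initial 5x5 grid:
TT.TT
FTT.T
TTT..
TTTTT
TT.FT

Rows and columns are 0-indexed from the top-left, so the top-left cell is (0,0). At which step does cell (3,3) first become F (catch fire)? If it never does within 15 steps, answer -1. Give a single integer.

Step 1: cell (3,3)='F' (+5 fires, +2 burnt)
  -> target ignites at step 1
Step 2: cell (3,3)='.' (+6 fires, +5 burnt)
Step 3: cell (3,3)='.' (+3 fires, +6 burnt)
Step 4: cell (3,3)='.' (+1 fires, +3 burnt)
Step 5: cell (3,3)='.' (+0 fires, +1 burnt)
  fire out at step 5

1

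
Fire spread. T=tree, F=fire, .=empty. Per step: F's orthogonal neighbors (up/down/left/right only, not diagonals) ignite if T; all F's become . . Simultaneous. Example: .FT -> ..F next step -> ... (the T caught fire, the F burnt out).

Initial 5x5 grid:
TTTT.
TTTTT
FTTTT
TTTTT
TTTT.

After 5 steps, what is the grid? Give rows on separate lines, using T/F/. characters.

Step 1: 3 trees catch fire, 1 burn out
  TTTT.
  FTTTT
  .FTTT
  FTTTT
  TTTT.
Step 2: 5 trees catch fire, 3 burn out
  FTTT.
  .FTTT
  ..FTT
  .FTTT
  FTTT.
Step 3: 5 trees catch fire, 5 burn out
  .FTT.
  ..FTT
  ...FT
  ..FTT
  .FTT.
Step 4: 5 trees catch fire, 5 burn out
  ..FT.
  ...FT
  ....F
  ...FT
  ..FT.
Step 5: 4 trees catch fire, 5 burn out
  ...F.
  ....F
  .....
  ....F
  ...F.

...F.
....F
.....
....F
...F.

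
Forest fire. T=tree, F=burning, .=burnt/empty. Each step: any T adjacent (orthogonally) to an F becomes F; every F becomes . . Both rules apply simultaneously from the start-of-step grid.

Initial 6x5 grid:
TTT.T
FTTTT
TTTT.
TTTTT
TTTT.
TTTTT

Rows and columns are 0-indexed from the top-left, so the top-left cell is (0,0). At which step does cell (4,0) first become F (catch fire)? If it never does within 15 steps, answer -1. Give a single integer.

Step 1: cell (4,0)='T' (+3 fires, +1 burnt)
Step 2: cell (4,0)='T' (+4 fires, +3 burnt)
Step 3: cell (4,0)='F' (+5 fires, +4 burnt)
  -> target ignites at step 3
Step 4: cell (4,0)='.' (+5 fires, +5 burnt)
Step 5: cell (4,0)='.' (+4 fires, +5 burnt)
Step 6: cell (4,0)='.' (+3 fires, +4 burnt)
Step 7: cell (4,0)='.' (+1 fires, +3 burnt)
Step 8: cell (4,0)='.' (+1 fires, +1 burnt)
Step 9: cell (4,0)='.' (+0 fires, +1 burnt)
  fire out at step 9

3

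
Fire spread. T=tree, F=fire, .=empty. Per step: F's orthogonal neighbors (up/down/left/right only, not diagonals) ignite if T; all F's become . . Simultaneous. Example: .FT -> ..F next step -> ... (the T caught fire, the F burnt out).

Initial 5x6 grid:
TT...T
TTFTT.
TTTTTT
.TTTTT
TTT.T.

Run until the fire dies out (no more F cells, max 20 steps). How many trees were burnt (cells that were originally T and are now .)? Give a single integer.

Step 1: +3 fires, +1 burnt (F count now 3)
Step 2: +6 fires, +3 burnt (F count now 6)
Step 3: +6 fires, +6 burnt (F count now 6)
Step 4: +3 fires, +6 burnt (F count now 3)
Step 5: +3 fires, +3 burnt (F count now 3)
Step 6: +0 fires, +3 burnt (F count now 0)
Fire out after step 6
Initially T: 22, now '.': 29
Total burnt (originally-T cells now '.'): 21

Answer: 21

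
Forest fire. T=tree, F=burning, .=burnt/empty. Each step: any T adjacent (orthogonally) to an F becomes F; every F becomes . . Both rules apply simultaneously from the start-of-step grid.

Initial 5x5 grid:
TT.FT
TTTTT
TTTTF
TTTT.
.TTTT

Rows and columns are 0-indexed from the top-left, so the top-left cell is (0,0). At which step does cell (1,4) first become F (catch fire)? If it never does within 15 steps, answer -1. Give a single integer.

Step 1: cell (1,4)='F' (+4 fires, +2 burnt)
  -> target ignites at step 1
Step 2: cell (1,4)='.' (+3 fires, +4 burnt)
Step 3: cell (1,4)='.' (+4 fires, +3 burnt)
Step 4: cell (1,4)='.' (+6 fires, +4 burnt)
Step 5: cell (1,4)='.' (+3 fires, +6 burnt)
Step 6: cell (1,4)='.' (+0 fires, +3 burnt)
  fire out at step 6

1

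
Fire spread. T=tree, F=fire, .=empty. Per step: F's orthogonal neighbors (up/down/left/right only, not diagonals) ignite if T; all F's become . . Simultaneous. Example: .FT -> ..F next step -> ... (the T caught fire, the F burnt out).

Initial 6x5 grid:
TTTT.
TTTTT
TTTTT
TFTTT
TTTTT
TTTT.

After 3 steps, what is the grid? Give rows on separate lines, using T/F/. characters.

Step 1: 4 trees catch fire, 1 burn out
  TTTT.
  TTTTT
  TFTTT
  F.FTT
  TFTTT
  TTTT.
Step 2: 7 trees catch fire, 4 burn out
  TTTT.
  TFTTT
  F.FTT
  ...FT
  F.FTT
  TFTT.
Step 3: 8 trees catch fire, 7 burn out
  TFTT.
  F.FTT
  ...FT
  ....F
  ...FT
  F.FT.

TFTT.
F.FTT
...FT
....F
...FT
F.FT.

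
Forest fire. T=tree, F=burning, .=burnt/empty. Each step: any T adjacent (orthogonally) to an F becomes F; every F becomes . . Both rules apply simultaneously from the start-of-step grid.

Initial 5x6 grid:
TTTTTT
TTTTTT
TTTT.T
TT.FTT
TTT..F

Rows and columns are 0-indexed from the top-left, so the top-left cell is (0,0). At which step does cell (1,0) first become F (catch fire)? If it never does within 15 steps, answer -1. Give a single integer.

Step 1: cell (1,0)='T' (+3 fires, +2 burnt)
Step 2: cell (1,0)='T' (+3 fires, +3 burnt)
Step 3: cell (1,0)='T' (+5 fires, +3 burnt)
Step 4: cell (1,0)='T' (+6 fires, +5 burnt)
Step 5: cell (1,0)='F' (+4 fires, +6 burnt)
  -> target ignites at step 5
Step 6: cell (1,0)='.' (+3 fires, +4 burnt)
Step 7: cell (1,0)='.' (+0 fires, +3 burnt)
  fire out at step 7

5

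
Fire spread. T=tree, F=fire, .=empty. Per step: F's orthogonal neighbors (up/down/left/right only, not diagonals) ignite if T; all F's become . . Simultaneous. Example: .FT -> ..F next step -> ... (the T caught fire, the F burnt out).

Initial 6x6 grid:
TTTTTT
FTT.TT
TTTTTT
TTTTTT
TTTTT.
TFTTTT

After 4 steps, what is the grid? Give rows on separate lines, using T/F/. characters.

Step 1: 6 trees catch fire, 2 burn out
  FTTTTT
  .FT.TT
  FTTTTT
  TTTTTT
  TFTTT.
  F.FTTT
Step 2: 8 trees catch fire, 6 burn out
  .FTTTT
  ..F.TT
  .FTTTT
  FFTTTT
  F.FTT.
  ...FTT
Step 3: 5 trees catch fire, 8 burn out
  ..FTTT
  ....TT
  ..FTTT
  ..FTTT
  ...FT.
  ....FT
Step 4: 5 trees catch fire, 5 burn out
  ...FTT
  ....TT
  ...FTT
  ...FTT
  ....F.
  .....F

...FTT
....TT
...FTT
...FTT
....F.
.....F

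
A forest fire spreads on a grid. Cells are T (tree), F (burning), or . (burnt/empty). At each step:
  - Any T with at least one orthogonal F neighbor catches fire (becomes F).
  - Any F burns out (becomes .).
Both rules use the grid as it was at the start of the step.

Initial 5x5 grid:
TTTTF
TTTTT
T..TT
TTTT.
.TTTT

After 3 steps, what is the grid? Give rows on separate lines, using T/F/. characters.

Step 1: 2 trees catch fire, 1 burn out
  TTTF.
  TTTTF
  T..TT
  TTTT.
  .TTTT
Step 2: 3 trees catch fire, 2 burn out
  TTF..
  TTTF.
  T..TF
  TTTT.
  .TTTT
Step 3: 3 trees catch fire, 3 burn out
  TF...
  TTF..
  T..F.
  TTTT.
  .TTTT

TF...
TTF..
T..F.
TTTT.
.TTTT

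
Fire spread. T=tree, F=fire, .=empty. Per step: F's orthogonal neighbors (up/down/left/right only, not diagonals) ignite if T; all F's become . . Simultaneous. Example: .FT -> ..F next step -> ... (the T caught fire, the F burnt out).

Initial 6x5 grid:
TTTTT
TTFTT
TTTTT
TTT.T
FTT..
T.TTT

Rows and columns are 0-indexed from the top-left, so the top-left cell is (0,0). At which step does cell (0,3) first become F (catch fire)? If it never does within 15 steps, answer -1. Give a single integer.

Step 1: cell (0,3)='T' (+7 fires, +2 burnt)
Step 2: cell (0,3)='F' (+10 fires, +7 burnt)
  -> target ignites at step 2
Step 3: cell (0,3)='.' (+4 fires, +10 burnt)
Step 4: cell (0,3)='.' (+2 fires, +4 burnt)
Step 5: cell (0,3)='.' (+1 fires, +2 burnt)
Step 6: cell (0,3)='.' (+0 fires, +1 burnt)
  fire out at step 6

2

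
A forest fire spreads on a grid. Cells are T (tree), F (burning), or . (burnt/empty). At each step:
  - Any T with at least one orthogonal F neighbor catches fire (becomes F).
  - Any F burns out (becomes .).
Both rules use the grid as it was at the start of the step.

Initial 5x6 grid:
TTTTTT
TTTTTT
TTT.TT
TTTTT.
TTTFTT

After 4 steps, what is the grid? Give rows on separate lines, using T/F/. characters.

Step 1: 3 trees catch fire, 1 burn out
  TTTTTT
  TTTTTT
  TTT.TT
  TTTFT.
  TTF.FT
Step 2: 4 trees catch fire, 3 burn out
  TTTTTT
  TTTTTT
  TTT.TT
  TTF.F.
  TF...F
Step 3: 4 trees catch fire, 4 burn out
  TTTTTT
  TTTTTT
  TTF.FT
  TF....
  F.....
Step 4: 5 trees catch fire, 4 burn out
  TTTTTT
  TTFTFT
  TF...F
  F.....
  ......

TTTTTT
TTFTFT
TF...F
F.....
......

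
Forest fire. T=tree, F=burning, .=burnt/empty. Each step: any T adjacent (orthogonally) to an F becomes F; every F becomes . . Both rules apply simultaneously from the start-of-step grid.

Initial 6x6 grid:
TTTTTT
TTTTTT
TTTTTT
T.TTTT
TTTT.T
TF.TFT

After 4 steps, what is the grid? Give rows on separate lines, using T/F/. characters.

Step 1: 4 trees catch fire, 2 burn out
  TTTTTT
  TTTTTT
  TTTTTT
  T.TTTT
  TFTT.T
  F..F.F
Step 2: 4 trees catch fire, 4 burn out
  TTTTTT
  TTTTTT
  TTTTTT
  T.TTTT
  F.FF.F
  ......
Step 3: 4 trees catch fire, 4 burn out
  TTTTTT
  TTTTTT
  TTTTTT
  F.FFTF
  ......
  ......
Step 4: 5 trees catch fire, 4 burn out
  TTTTTT
  TTTTTT
  FTFFTF
  ....F.
  ......
  ......

TTTTTT
TTTTTT
FTFFTF
....F.
......
......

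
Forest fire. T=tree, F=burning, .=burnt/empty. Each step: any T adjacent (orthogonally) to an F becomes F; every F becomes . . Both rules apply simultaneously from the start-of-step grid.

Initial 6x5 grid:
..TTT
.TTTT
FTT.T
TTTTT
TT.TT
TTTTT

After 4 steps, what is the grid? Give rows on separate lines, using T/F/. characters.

Step 1: 2 trees catch fire, 1 burn out
  ..TTT
  .TTTT
  .FT.T
  FTTTT
  TT.TT
  TTTTT
Step 2: 4 trees catch fire, 2 burn out
  ..TTT
  .FTTT
  ..F.T
  .FTTT
  FT.TT
  TTTTT
Step 3: 4 trees catch fire, 4 burn out
  ..TTT
  ..FTT
  ....T
  ..FTT
  .F.TT
  FTTTT
Step 4: 4 trees catch fire, 4 burn out
  ..FTT
  ...FT
  ....T
  ...FT
  ...TT
  .FTTT

..FTT
...FT
....T
...FT
...TT
.FTTT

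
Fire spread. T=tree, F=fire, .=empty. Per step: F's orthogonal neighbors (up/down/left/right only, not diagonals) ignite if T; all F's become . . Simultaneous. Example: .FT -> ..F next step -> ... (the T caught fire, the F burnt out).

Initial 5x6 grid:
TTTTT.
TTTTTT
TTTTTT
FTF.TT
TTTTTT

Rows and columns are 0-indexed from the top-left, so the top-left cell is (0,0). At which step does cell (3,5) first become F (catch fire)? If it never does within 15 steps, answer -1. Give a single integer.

Step 1: cell (3,5)='T' (+5 fires, +2 burnt)
Step 2: cell (3,5)='T' (+6 fires, +5 burnt)
Step 3: cell (3,5)='T' (+6 fires, +6 burnt)
Step 4: cell (3,5)='T' (+6 fires, +6 burnt)
Step 5: cell (3,5)='F' (+3 fires, +6 burnt)
  -> target ignites at step 5
Step 6: cell (3,5)='.' (+0 fires, +3 burnt)
  fire out at step 6

5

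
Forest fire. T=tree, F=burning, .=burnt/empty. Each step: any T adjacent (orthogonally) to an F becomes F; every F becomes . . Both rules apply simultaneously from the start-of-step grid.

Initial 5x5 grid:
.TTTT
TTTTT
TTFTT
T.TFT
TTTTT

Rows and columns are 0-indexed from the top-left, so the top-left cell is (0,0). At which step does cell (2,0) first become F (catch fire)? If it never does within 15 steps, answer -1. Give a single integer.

Step 1: cell (2,0)='T' (+6 fires, +2 burnt)
Step 2: cell (2,0)='F' (+7 fires, +6 burnt)
  -> target ignites at step 2
Step 3: cell (2,0)='.' (+6 fires, +7 burnt)
Step 4: cell (2,0)='.' (+2 fires, +6 burnt)
Step 5: cell (2,0)='.' (+0 fires, +2 burnt)
  fire out at step 5

2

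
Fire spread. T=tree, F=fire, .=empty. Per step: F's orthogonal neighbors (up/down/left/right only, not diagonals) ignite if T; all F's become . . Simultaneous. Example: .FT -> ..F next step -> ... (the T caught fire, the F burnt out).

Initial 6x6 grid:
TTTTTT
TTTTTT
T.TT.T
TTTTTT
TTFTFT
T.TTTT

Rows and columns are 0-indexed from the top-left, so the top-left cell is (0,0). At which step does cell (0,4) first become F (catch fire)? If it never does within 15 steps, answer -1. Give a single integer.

Step 1: cell (0,4)='T' (+7 fires, +2 burnt)
Step 2: cell (0,4)='T' (+7 fires, +7 burnt)
Step 3: cell (0,4)='T' (+5 fires, +7 burnt)
Step 4: cell (0,4)='T' (+5 fires, +5 burnt)
Step 5: cell (0,4)='T' (+5 fires, +5 burnt)
Step 6: cell (0,4)='F' (+2 fires, +5 burnt)
  -> target ignites at step 6
Step 7: cell (0,4)='.' (+0 fires, +2 burnt)
  fire out at step 7

6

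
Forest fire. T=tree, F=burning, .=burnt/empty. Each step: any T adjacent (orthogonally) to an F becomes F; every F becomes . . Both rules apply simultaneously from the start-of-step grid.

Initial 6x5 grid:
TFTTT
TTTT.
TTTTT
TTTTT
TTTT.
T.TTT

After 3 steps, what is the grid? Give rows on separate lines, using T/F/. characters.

Step 1: 3 trees catch fire, 1 burn out
  F.FTT
  TFTT.
  TTTTT
  TTTTT
  TTTT.
  T.TTT
Step 2: 4 trees catch fire, 3 burn out
  ...FT
  F.FT.
  TFTTT
  TTTTT
  TTTT.
  T.TTT
Step 3: 5 trees catch fire, 4 burn out
  ....F
  ...F.
  F.FTT
  TFTTT
  TTTT.
  T.TTT

....F
...F.
F.FTT
TFTTT
TTTT.
T.TTT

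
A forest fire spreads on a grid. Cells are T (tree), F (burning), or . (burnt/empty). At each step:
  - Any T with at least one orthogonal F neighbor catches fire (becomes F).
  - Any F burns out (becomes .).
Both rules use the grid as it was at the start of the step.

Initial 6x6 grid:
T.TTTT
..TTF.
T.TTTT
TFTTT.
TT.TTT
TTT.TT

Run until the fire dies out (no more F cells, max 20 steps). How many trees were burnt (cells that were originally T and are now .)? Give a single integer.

Answer: 25

Derivation:
Step 1: +6 fires, +2 burnt (F count now 6)
Step 2: +11 fires, +6 burnt (F count now 11)
Step 3: +5 fires, +11 burnt (F count now 5)
Step 4: +2 fires, +5 burnt (F count now 2)
Step 5: +1 fires, +2 burnt (F count now 1)
Step 6: +0 fires, +1 burnt (F count now 0)
Fire out after step 6
Initially T: 26, now '.': 35
Total burnt (originally-T cells now '.'): 25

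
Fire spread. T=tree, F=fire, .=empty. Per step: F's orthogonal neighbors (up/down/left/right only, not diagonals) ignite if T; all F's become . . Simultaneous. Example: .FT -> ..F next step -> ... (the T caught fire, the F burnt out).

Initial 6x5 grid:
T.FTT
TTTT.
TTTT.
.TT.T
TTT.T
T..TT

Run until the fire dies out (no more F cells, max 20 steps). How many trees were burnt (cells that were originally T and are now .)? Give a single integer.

Answer: 17

Derivation:
Step 1: +2 fires, +1 burnt (F count now 2)
Step 2: +4 fires, +2 burnt (F count now 4)
Step 3: +4 fires, +4 burnt (F count now 4)
Step 4: +4 fires, +4 burnt (F count now 4)
Step 5: +1 fires, +4 burnt (F count now 1)
Step 6: +1 fires, +1 burnt (F count now 1)
Step 7: +1 fires, +1 burnt (F count now 1)
Step 8: +0 fires, +1 burnt (F count now 0)
Fire out after step 8
Initially T: 21, now '.': 26
Total burnt (originally-T cells now '.'): 17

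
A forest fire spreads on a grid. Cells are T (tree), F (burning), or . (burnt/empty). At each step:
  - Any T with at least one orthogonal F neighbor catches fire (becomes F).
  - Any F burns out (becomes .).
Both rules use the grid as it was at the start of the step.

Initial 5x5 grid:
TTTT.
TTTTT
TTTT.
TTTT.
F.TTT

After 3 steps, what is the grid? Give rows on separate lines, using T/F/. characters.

Step 1: 1 trees catch fire, 1 burn out
  TTTT.
  TTTTT
  TTTT.
  FTTT.
  ..TTT
Step 2: 2 trees catch fire, 1 burn out
  TTTT.
  TTTTT
  FTTT.
  .FTT.
  ..TTT
Step 3: 3 trees catch fire, 2 burn out
  TTTT.
  FTTTT
  .FTT.
  ..FT.
  ..TTT

TTTT.
FTTTT
.FTT.
..FT.
..TTT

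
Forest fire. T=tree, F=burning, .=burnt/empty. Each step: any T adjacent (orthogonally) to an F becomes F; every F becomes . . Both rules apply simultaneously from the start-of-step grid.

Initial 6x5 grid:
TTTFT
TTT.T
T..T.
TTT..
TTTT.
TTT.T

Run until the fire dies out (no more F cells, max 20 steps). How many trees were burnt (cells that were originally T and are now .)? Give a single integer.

Step 1: +2 fires, +1 burnt (F count now 2)
Step 2: +3 fires, +2 burnt (F count now 3)
Step 3: +2 fires, +3 burnt (F count now 2)
Step 4: +1 fires, +2 burnt (F count now 1)
Step 5: +1 fires, +1 burnt (F count now 1)
Step 6: +1 fires, +1 burnt (F count now 1)
Step 7: +2 fires, +1 burnt (F count now 2)
Step 8: +3 fires, +2 burnt (F count now 3)
Step 9: +2 fires, +3 burnt (F count now 2)
Step 10: +2 fires, +2 burnt (F count now 2)
Step 11: +0 fires, +2 burnt (F count now 0)
Fire out after step 11
Initially T: 21, now '.': 28
Total burnt (originally-T cells now '.'): 19

Answer: 19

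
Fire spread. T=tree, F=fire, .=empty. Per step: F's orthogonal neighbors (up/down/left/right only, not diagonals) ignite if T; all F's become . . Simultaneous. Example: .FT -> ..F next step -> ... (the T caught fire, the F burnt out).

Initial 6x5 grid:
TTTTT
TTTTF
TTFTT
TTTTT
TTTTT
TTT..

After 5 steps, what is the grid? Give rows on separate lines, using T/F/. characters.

Step 1: 7 trees catch fire, 2 burn out
  TTTTF
  TTFF.
  TF.FF
  TTFTT
  TTTTT
  TTT..
Step 2: 8 trees catch fire, 7 burn out
  TTFF.
  TF...
  F....
  TF.FF
  TTFTT
  TTT..
Step 3: 7 trees catch fire, 8 burn out
  TF...
  F....
  .....
  F....
  TF.FF
  TTF..
Step 4: 3 trees catch fire, 7 burn out
  F....
  .....
  .....
  .....
  F....
  TF...
Step 5: 1 trees catch fire, 3 burn out
  .....
  .....
  .....
  .....
  .....
  F....

.....
.....
.....
.....
.....
F....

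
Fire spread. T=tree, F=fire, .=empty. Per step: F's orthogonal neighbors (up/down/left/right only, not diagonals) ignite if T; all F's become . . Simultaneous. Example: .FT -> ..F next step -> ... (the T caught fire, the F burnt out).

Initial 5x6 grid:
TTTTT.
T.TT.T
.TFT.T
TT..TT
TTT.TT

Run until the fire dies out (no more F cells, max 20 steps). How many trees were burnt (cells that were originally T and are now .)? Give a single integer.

Answer: 15

Derivation:
Step 1: +3 fires, +1 burnt (F count now 3)
Step 2: +3 fires, +3 burnt (F count now 3)
Step 3: +4 fires, +3 burnt (F count now 4)
Step 4: +4 fires, +4 burnt (F count now 4)
Step 5: +1 fires, +4 burnt (F count now 1)
Step 6: +0 fires, +1 burnt (F count now 0)
Fire out after step 6
Initially T: 21, now '.': 24
Total burnt (originally-T cells now '.'): 15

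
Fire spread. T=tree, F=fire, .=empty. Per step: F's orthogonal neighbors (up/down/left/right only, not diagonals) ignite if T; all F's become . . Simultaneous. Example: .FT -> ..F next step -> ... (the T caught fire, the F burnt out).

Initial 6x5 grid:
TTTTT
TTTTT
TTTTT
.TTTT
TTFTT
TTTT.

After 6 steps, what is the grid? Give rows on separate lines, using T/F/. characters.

Step 1: 4 trees catch fire, 1 burn out
  TTTTT
  TTTTT
  TTTTT
  .TFTT
  TF.FT
  TTFT.
Step 2: 7 trees catch fire, 4 burn out
  TTTTT
  TTTTT
  TTFTT
  .F.FT
  F...F
  TF.F.
Step 3: 5 trees catch fire, 7 burn out
  TTTTT
  TTFTT
  TF.FT
  ....F
  .....
  F....
Step 4: 5 trees catch fire, 5 burn out
  TTFTT
  TF.FT
  F...F
  .....
  .....
  .....
Step 5: 4 trees catch fire, 5 burn out
  TF.FT
  F...F
  .....
  .....
  .....
  .....
Step 6: 2 trees catch fire, 4 burn out
  F...F
  .....
  .....
  .....
  .....
  .....

F...F
.....
.....
.....
.....
.....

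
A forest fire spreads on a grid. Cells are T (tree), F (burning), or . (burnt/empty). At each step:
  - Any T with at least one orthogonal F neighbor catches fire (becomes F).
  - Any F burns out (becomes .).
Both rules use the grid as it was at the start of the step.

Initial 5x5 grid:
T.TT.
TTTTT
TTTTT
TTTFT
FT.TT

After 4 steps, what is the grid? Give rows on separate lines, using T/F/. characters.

Step 1: 6 trees catch fire, 2 burn out
  T.TT.
  TTTTT
  TTTFT
  FTF.F
  .F.FT
Step 2: 6 trees catch fire, 6 burn out
  T.TT.
  TTTFT
  FTF.F
  .F...
  ....F
Step 3: 5 trees catch fire, 6 burn out
  T.TF.
  FTF.F
  .F...
  .....
  .....
Step 4: 3 trees catch fire, 5 burn out
  F.F..
  .F...
  .....
  .....
  .....

F.F..
.F...
.....
.....
.....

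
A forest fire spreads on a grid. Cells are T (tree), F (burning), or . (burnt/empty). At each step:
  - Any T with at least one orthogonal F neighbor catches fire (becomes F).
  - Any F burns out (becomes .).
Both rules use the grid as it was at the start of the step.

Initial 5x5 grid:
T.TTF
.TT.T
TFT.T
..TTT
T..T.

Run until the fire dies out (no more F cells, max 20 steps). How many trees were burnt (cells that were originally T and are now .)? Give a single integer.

Step 1: +5 fires, +2 burnt (F count now 5)
Step 2: +4 fires, +5 burnt (F count now 4)
Step 3: +2 fires, +4 burnt (F count now 2)
Step 4: +1 fires, +2 burnt (F count now 1)
Step 5: +0 fires, +1 burnt (F count now 0)
Fire out after step 5
Initially T: 14, now '.': 23
Total burnt (originally-T cells now '.'): 12

Answer: 12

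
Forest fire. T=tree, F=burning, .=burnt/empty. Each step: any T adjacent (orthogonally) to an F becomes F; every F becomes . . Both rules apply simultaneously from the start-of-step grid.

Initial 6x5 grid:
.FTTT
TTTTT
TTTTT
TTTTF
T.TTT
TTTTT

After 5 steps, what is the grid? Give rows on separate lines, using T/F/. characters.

Step 1: 5 trees catch fire, 2 burn out
  ..FTT
  TFTTT
  TTTTF
  TTTF.
  T.TTF
  TTTTT
Step 2: 9 trees catch fire, 5 burn out
  ...FT
  F.FTF
  TFTF.
  TTF..
  T.TF.
  TTTTF
Step 3: 7 trees catch fire, 9 burn out
  ....F
  ...F.
  F.F..
  TF...
  T.F..
  TTTF.
Step 4: 2 trees catch fire, 7 burn out
  .....
  .....
  .....
  F....
  T....
  TTF..
Step 5: 2 trees catch fire, 2 burn out
  .....
  .....
  .....
  .....
  F....
  TF...

.....
.....
.....
.....
F....
TF...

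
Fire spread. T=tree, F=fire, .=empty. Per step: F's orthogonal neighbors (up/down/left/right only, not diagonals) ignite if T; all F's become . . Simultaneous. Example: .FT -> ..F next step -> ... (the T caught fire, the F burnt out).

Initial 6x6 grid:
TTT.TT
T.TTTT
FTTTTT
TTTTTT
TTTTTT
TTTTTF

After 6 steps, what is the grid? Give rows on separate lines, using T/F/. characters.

Step 1: 5 trees catch fire, 2 burn out
  TTT.TT
  F.TTTT
  .FTTTT
  FTTTTT
  TTTTTF
  TTTTF.
Step 2: 7 trees catch fire, 5 burn out
  FTT.TT
  ..TTTT
  ..FTTT
  .FTTTF
  FTTTF.
  TTTF..
Step 3: 10 trees catch fire, 7 burn out
  .FT.TT
  ..FTTT
  ...FTF
  ..FTF.
  .FTF..
  FTF...
Step 4: 7 trees catch fire, 10 burn out
  ..F.TT
  ...FTF
  ....F.
  ...F..
  ..F...
  .F....
Step 5: 2 trees catch fire, 7 burn out
  ....TF
  ....F.
  ......
  ......
  ......
  ......
Step 6: 1 trees catch fire, 2 burn out
  ....F.
  ......
  ......
  ......
  ......
  ......

....F.
......
......
......
......
......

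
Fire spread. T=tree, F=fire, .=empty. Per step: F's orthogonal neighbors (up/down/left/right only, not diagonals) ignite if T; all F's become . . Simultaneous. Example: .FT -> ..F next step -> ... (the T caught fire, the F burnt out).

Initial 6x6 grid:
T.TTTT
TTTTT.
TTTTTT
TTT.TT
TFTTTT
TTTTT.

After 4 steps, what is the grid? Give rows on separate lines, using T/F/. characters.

Step 1: 4 trees catch fire, 1 burn out
  T.TTTT
  TTTTT.
  TTTTTT
  TFT.TT
  F.FTTT
  TFTTT.
Step 2: 6 trees catch fire, 4 burn out
  T.TTTT
  TTTTT.
  TFTTTT
  F.F.TT
  ...FTT
  F.FTT.
Step 3: 5 trees catch fire, 6 burn out
  T.TTTT
  TFTTT.
  F.FTTT
  ....TT
  ....FT
  ...FT.
Step 4: 6 trees catch fire, 5 burn out
  T.TTTT
  F.FTT.
  ...FTT
  ....FT
  .....F
  ....F.

T.TTTT
F.FTT.
...FTT
....FT
.....F
....F.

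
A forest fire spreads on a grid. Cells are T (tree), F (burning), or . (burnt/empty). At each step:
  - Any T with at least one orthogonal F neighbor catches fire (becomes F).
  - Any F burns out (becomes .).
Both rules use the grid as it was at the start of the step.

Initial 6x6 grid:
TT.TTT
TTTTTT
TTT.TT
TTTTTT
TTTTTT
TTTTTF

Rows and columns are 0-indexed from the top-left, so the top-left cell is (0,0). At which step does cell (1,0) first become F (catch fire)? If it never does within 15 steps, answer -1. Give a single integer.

Step 1: cell (1,0)='T' (+2 fires, +1 burnt)
Step 2: cell (1,0)='T' (+3 fires, +2 burnt)
Step 3: cell (1,0)='T' (+4 fires, +3 burnt)
Step 4: cell (1,0)='T' (+5 fires, +4 burnt)
Step 5: cell (1,0)='T' (+5 fires, +5 burnt)
Step 6: cell (1,0)='T' (+5 fires, +5 burnt)
Step 7: cell (1,0)='T' (+4 fires, +5 burnt)
Step 8: cell (1,0)='T' (+2 fires, +4 burnt)
Step 9: cell (1,0)='F' (+2 fires, +2 burnt)
  -> target ignites at step 9
Step 10: cell (1,0)='.' (+1 fires, +2 burnt)
Step 11: cell (1,0)='.' (+0 fires, +1 burnt)
  fire out at step 11

9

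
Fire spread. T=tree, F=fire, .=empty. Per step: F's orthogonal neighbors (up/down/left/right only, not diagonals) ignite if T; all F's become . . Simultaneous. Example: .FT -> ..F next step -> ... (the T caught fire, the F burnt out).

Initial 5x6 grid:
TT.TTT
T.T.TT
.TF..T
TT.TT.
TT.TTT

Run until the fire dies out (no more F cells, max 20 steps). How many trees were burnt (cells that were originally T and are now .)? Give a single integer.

Answer: 6

Derivation:
Step 1: +2 fires, +1 burnt (F count now 2)
Step 2: +1 fires, +2 burnt (F count now 1)
Step 3: +2 fires, +1 burnt (F count now 2)
Step 4: +1 fires, +2 burnt (F count now 1)
Step 5: +0 fires, +1 burnt (F count now 0)
Fire out after step 5
Initially T: 20, now '.': 16
Total burnt (originally-T cells now '.'): 6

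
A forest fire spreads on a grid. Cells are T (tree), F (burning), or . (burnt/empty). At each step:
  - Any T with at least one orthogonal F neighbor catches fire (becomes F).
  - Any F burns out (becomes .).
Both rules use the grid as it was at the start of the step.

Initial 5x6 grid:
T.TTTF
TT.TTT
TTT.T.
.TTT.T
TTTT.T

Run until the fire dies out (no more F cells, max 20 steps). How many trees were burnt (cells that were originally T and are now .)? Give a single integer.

Answer: 7

Derivation:
Step 1: +2 fires, +1 burnt (F count now 2)
Step 2: +2 fires, +2 burnt (F count now 2)
Step 3: +3 fires, +2 burnt (F count now 3)
Step 4: +0 fires, +3 burnt (F count now 0)
Fire out after step 4
Initially T: 22, now '.': 15
Total burnt (originally-T cells now '.'): 7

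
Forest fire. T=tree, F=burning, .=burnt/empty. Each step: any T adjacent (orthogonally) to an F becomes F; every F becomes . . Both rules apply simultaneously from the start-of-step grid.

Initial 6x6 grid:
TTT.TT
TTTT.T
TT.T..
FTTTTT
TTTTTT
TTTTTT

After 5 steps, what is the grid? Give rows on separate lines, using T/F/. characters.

Step 1: 3 trees catch fire, 1 burn out
  TTT.TT
  TTTT.T
  FT.T..
  .FTTTT
  FTTTTT
  TTTTTT
Step 2: 5 trees catch fire, 3 burn out
  TTT.TT
  FTTT.T
  .F.T..
  ..FTTT
  .FTTTT
  FTTTTT
Step 3: 5 trees catch fire, 5 burn out
  FTT.TT
  .FTT.T
  ...T..
  ...FTT
  ..FTTT
  .FTTTT
Step 4: 6 trees catch fire, 5 burn out
  .FT.TT
  ..FT.T
  ...F..
  ....FT
  ...FTT
  ..FTTT
Step 5: 5 trees catch fire, 6 burn out
  ..F.TT
  ...F.T
  ......
  .....F
  ....FT
  ...FTT

..F.TT
...F.T
......
.....F
....FT
...FTT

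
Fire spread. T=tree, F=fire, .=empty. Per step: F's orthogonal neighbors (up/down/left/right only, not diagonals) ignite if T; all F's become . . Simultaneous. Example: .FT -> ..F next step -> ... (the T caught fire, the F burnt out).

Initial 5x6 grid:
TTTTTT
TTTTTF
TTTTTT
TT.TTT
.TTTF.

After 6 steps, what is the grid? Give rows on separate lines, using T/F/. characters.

Step 1: 5 trees catch fire, 2 burn out
  TTTTTF
  TTTTF.
  TTTTTF
  TT.TFT
  .TTF..
Step 2: 6 trees catch fire, 5 burn out
  TTTTF.
  TTTF..
  TTTTF.
  TT.F.F
  .TF...
Step 3: 4 trees catch fire, 6 burn out
  TTTF..
  TTF...
  TTTF..
  TT....
  .F....
Step 4: 4 trees catch fire, 4 burn out
  TTF...
  TF....
  TTF...
  TF....
  ......
Step 5: 4 trees catch fire, 4 burn out
  TF....
  F.....
  TF....
  F.....
  ......
Step 6: 2 trees catch fire, 4 burn out
  F.....
  ......
  F.....
  ......
  ......

F.....
......
F.....
......
......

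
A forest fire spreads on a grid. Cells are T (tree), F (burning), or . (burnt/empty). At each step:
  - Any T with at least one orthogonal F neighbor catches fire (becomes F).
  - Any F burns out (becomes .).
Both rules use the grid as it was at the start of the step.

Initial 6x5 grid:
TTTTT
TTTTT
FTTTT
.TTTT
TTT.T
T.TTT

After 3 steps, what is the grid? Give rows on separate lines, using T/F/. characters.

Step 1: 2 trees catch fire, 1 burn out
  TTTTT
  FTTTT
  .FTTT
  .TTTT
  TTT.T
  T.TTT
Step 2: 4 trees catch fire, 2 burn out
  FTTTT
  .FTTT
  ..FTT
  .FTTT
  TTT.T
  T.TTT
Step 3: 5 trees catch fire, 4 burn out
  .FTTT
  ..FTT
  ...FT
  ..FTT
  TFT.T
  T.TTT

.FTTT
..FTT
...FT
..FTT
TFT.T
T.TTT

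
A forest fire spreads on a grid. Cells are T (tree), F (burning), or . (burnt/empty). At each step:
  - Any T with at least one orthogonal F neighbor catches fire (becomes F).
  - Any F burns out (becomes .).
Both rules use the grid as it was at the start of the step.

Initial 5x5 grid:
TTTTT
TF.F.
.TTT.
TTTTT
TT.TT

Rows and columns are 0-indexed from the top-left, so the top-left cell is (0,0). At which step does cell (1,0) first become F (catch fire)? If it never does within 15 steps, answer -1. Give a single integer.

Step 1: cell (1,0)='F' (+5 fires, +2 burnt)
  -> target ignites at step 1
Step 2: cell (1,0)='.' (+6 fires, +5 burnt)
Step 3: cell (1,0)='.' (+5 fires, +6 burnt)
Step 4: cell (1,0)='.' (+2 fires, +5 burnt)
Step 5: cell (1,0)='.' (+0 fires, +2 burnt)
  fire out at step 5

1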